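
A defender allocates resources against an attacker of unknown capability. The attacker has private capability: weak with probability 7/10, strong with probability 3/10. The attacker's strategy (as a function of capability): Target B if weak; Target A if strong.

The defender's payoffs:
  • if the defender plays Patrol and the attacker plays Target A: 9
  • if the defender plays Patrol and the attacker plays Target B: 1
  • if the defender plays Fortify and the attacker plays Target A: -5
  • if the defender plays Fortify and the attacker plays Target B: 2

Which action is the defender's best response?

Compute the defender's expected payoff for each action, taking the expectation over the attacker's type.
E[Patrol] = 7/10·(1) + 3/10·(9) = 17/5
E[Fortify] = 7/10·(2) + 3/10·(-5) = -1/10
Best response: Patrol (17/5 is the largest).

Patrol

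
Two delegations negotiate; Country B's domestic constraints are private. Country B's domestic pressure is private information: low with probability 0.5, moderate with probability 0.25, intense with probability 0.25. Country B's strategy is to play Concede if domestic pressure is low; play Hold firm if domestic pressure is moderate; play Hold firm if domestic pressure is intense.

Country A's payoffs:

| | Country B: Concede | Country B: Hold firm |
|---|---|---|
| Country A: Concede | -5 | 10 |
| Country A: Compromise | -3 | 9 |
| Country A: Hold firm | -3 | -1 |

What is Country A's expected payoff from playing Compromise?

Take the expectation over Country B's domestic pressure, weighting each type's action by its prior probability.
E[Compromise] = 0.5·(-3) + 0.25·9 + 0.25·9 = (-1.5) + 2.25 + 2.25 = 3

3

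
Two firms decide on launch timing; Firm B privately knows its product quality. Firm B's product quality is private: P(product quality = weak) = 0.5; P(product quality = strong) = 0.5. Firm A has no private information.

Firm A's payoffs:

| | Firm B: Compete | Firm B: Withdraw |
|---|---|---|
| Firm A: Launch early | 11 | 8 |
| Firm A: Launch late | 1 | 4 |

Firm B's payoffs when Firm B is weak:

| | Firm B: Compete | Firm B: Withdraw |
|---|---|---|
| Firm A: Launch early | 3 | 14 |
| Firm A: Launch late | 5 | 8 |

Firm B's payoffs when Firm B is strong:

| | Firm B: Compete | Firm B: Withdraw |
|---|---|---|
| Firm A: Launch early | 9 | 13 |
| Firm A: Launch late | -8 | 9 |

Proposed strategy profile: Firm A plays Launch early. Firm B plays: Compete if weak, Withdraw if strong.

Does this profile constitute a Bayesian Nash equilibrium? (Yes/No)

No

Firm A plays Launch early: E[Launch early] = 0.5·(11) + 0.5·(8) = 9.5; E[Launch late] = 2.5. Best-responding. ✓
Firm B (product quality weak), facing Launch early: Compete gives 3, Withdraw gives 14. Proposed Compete is not best — profitable deviation exists. ✗
Firm B (product quality strong), facing Launch early: Compete gives 9, Withdraw gives 13. Proposed Withdraw is best. ✓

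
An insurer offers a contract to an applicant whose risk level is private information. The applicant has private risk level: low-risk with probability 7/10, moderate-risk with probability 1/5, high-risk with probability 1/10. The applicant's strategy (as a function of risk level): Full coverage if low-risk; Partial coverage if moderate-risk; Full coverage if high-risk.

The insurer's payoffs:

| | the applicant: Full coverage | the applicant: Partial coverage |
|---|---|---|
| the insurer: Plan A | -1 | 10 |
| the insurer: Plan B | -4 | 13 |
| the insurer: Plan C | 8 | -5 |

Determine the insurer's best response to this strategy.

Plan C

Compute the insurer's expected payoff for each action, taking the expectation over the applicant's type.
E[Plan A] = 7/10·(-1) + 1/5·(10) + 1/10·(-1) = 6/5
E[Plan B] = 7/10·(-4) + 1/5·(13) + 1/10·(-4) = -3/5
E[Plan C] = 7/10·(8) + 1/5·(-5) + 1/10·(8) = 27/5
Best response: Plan C (27/5 is the largest).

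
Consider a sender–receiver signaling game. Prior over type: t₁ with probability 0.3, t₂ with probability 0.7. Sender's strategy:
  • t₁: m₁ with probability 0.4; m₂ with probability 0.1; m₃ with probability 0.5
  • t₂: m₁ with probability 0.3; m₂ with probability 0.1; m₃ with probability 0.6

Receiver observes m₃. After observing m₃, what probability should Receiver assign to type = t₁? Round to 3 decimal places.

P(m₃) = 0.3·0.5 + 0.7·0.6 = 0.57
P(t₁ | m₃) = (0.3·0.5) / 0.57 = 0.15 / 0.57 = 0.263158

0.263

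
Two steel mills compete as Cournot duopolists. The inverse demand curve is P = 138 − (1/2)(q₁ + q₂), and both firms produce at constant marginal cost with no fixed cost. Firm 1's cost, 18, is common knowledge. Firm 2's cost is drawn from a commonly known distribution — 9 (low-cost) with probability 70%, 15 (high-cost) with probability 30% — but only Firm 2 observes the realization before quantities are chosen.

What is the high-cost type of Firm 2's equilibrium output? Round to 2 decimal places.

85.40

Each type of Firm 2 best-responds to q₁; Firm 1 best-responds to the expected q₂ over Firm 2's types.
Firm 2 with cost c maximizes (138 − (1/2)(q₁+q₂) − c)·q₂, giving q₂(c) = (138 − c − (1/2)q₁).
E[c₂] = 0.7·9 + 0.3·15 = 10.8
Firm 1's FOC against E[q₂] yields q₁ = (138 − 2·18 + E[c₂])/(3/2) = (138 − 36 + 10.8)/(3/2) = 75.2.
q₂(high-cost) = (138 − 15 − (1/2)·75.2) = 85.4.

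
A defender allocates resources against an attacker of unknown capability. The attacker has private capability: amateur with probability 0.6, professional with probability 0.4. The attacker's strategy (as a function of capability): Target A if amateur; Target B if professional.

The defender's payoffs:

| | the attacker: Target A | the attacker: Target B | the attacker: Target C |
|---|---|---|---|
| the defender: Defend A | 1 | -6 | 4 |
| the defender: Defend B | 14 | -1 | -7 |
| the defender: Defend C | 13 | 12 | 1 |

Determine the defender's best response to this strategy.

E[Defend A] = 0.6·(1) + 0.4·(-6) = -1.8
E[Defend B] = 0.6·(14) + 0.4·(-1) = 8
E[Defend C] = 0.6·(13) + 0.4·(12) = 12.6
Best response: Defend C (12.6 is the largest).

Defend C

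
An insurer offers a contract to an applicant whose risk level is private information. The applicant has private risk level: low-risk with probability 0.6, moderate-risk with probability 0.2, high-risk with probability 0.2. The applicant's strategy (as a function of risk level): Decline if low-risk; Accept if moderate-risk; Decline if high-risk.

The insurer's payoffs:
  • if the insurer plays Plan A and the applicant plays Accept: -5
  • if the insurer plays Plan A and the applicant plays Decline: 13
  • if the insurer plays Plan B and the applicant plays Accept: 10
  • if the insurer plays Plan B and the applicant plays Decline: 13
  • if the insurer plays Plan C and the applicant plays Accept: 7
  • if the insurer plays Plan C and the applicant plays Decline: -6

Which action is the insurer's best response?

E[Plan A] = 0.6·(13) + 0.2·(-5) + 0.2·(13) = 9.4
E[Plan B] = 0.6·(13) + 0.2·(10) + 0.2·(13) = 12.4
E[Plan C] = 0.6·(-6) + 0.2·(7) + 0.2·(-6) = -3.4
Best response: Plan B (12.4 is the largest).

Plan B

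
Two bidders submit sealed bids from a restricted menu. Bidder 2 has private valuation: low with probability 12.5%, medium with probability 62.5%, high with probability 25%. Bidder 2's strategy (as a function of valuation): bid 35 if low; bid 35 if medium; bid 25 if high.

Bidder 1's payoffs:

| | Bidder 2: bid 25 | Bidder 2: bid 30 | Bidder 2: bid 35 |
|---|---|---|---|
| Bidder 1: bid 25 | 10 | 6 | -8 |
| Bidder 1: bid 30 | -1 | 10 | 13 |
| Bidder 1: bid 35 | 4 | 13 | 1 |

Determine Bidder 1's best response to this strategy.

bid 30

E[bid 25] = 0.125·(-8) + 0.625·(-8) + 0.25·(10) = -3.5
E[bid 30] = 0.125·(13) + 0.625·(13) + 0.25·(-1) = 9.5
E[bid 35] = 0.125·(1) + 0.625·(1) + 0.25·(4) = 1.75
Best response: bid 30 (9.5 is the largest).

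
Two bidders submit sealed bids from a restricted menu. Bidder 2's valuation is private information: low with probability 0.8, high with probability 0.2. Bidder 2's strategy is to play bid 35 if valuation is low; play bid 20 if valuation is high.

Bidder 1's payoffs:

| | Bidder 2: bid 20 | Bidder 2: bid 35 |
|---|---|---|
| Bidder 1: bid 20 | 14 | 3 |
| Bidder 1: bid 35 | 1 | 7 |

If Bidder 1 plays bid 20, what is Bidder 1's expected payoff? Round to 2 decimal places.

Take the expectation over Bidder 2's valuation, weighting each type's action by its prior probability.
E[bid 20] = 0.8·3 + 0.2·14 = 2.4 + 2.8 = 5.2

5.20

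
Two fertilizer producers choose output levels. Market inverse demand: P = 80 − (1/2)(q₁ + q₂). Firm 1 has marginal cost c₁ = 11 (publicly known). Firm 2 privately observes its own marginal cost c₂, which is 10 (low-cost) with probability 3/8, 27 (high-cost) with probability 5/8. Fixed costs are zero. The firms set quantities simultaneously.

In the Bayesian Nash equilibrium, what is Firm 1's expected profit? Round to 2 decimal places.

1373.75

Firm 2 with cost c maximizes (80 − (1/2)(q₁+q₂) − c)·q₂, giving q₂(c) = (80 − c − (1/2)q₁).
E[c₂] = 3/8·10 + 5/8·27 = 20.625
Firm 1's FOC against E[q₂] yields q₁ = (80 − 2·11 + E[c₂])/(3/2) = (80 − 22 + 20.625)/(3/2) = 52.4167.
E[P] = 80 − (1/2)·(q₁ + E[q₂]) = 37.2083; Firm 1's expected profit = (E[P] − 11)·q₁ = (37.2083 − 11)·52.4167 = 1373.75.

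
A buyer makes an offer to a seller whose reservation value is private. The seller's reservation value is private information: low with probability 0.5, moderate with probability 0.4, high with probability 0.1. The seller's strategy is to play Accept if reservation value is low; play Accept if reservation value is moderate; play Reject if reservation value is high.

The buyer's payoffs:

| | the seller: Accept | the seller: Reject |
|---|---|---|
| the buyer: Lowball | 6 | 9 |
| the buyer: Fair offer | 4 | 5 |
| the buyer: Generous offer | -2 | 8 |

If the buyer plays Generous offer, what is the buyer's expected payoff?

Take the expectation over the seller's reservation value, weighting each type's action by its prior probability.
E[Generous offer] = 0.5·(-2) + 0.4·(-2) + 0.1·8 = (-1) + (-0.8) + 0.8 = -1

-1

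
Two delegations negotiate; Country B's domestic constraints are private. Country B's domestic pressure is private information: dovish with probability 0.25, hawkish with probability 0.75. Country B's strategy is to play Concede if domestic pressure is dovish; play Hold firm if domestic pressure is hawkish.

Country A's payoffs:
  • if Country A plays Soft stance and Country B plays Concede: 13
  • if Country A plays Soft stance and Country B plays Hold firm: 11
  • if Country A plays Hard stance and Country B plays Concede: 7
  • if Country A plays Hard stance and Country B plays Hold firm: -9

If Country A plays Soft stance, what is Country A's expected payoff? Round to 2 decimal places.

11.50

Take the expectation over Country B's domestic pressure, weighting each type's action by its prior probability.
E[Soft stance] = 0.25·13 + 0.75·11 = 3.25 + 8.25 = 11.5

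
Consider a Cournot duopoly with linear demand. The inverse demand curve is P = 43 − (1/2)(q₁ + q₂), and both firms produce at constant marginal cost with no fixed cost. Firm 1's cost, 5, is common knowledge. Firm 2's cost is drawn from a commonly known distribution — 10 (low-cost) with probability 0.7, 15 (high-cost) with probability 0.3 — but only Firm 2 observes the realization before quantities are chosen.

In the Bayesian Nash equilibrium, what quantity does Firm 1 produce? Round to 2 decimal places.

29.67

Firm 2 with cost c maximizes (43 − (1/2)(q₁+q₂) − c)·q₂, giving q₂(c) = (43 − c − (1/2)q₁).
E[c₂] = 0.7·10 + 0.3·15 = 11.5
Firm 1's FOC against E[q₂] yields q₁ = (43 − 2·5 + E[c₂])/(3/2) = (43 − 10 + 11.5)/(3/2) = 29.6667.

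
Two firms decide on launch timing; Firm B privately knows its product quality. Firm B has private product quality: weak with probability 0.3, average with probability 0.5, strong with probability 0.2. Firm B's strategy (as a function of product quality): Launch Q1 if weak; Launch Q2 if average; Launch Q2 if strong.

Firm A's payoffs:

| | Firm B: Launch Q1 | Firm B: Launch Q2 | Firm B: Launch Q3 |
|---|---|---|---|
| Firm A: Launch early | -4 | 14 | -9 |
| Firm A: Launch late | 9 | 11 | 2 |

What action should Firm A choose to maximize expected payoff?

E[Launch early] = 0.3·(-4) + 0.5·(14) + 0.2·(14) = 8.6
E[Launch late] = 0.3·(9) + 0.5·(11) + 0.2·(11) = 10.4
Best response: Launch late (10.4 is the largest).

Launch late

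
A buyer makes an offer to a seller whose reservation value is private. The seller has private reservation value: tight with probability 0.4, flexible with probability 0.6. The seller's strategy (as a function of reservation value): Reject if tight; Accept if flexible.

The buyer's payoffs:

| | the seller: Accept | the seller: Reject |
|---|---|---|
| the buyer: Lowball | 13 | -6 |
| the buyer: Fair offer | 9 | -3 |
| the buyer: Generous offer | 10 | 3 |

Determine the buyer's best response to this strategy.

E[Lowball] = 0.4·(-6) + 0.6·(13) = 5.4
E[Fair offer] = 0.4·(-3) + 0.6·(9) = 4.2
E[Generous offer] = 0.4·(3) + 0.6·(10) = 7.2
Best response: Generous offer (7.2 is the largest).

Generous offer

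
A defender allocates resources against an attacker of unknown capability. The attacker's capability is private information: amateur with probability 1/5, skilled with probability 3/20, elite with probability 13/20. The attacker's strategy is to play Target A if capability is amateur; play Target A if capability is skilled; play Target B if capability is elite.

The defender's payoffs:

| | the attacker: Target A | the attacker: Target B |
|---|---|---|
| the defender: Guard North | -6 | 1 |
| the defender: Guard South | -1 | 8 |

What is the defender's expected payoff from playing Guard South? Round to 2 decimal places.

4.85

Take the expectation over the attacker's capability, weighting each type's action by its prior probability.
E[Guard South] = 1/5·(-1) + 3/20·(-1) + 13/20·8 = (-1/5) + (-3/20) + 26/5 = 97/20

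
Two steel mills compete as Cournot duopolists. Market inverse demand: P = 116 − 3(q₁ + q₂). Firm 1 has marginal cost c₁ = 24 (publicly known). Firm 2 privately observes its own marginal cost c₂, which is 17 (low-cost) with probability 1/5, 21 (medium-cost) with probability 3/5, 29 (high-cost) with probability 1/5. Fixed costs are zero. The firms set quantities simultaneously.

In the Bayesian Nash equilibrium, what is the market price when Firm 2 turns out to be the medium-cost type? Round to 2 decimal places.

53.53

Each type of Firm 2 best-responds to q₁; Firm 1 best-responds to the expected q₂ over Firm 2's types.
Firm 2 with cost c maximizes (116 − 3(q₁+q₂) − c)·q₂, giving q₂(c) = (116 − c − 3q₁)/6.
E[c₂] = 1/5·17 + 3/5·21 + 1/5·29 = 21.8
Firm 1's FOC against E[q₂] yields q₁ = (116 − 2·24 + E[c₂])/9 = (116 − 48 + 21.8)/9 = 9.97778.
q₂(medium-cost) = 10.8444, so P = 116 − 3·(9.97778 + 10.8444) = 53.5333.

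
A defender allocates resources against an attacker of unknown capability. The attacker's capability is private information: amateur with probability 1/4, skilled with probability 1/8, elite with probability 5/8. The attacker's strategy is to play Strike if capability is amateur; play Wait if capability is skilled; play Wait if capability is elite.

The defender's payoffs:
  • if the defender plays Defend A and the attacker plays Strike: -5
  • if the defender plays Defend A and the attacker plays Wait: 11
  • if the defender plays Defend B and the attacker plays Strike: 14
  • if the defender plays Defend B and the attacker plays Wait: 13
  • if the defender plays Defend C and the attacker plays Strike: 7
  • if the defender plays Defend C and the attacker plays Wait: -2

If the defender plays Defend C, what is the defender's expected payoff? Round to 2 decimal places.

Take the expectation over the attacker's capability, weighting each type's action by its prior probability.
E[Defend C] = 1/4·7 + 1/8·(-2) + 5/8·(-2) = 7/4 + (-1/4) + (-5/4) = 1/4

0.25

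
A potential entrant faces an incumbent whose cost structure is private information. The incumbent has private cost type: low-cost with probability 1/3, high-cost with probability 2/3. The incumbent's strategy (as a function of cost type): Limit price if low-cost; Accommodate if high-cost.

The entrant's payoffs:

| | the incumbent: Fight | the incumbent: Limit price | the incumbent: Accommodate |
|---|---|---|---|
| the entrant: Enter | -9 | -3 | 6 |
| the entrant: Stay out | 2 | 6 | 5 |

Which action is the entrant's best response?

Compute the entrant's expected payoff for each action, taking the expectation over the incumbent's type.
E[Enter] = 1/3·(-3) + 2/3·(6) = 3
E[Stay out] = 1/3·(6) + 2/3·(5) = 16/3
Best response: Stay out (16/3 is the largest).

Stay out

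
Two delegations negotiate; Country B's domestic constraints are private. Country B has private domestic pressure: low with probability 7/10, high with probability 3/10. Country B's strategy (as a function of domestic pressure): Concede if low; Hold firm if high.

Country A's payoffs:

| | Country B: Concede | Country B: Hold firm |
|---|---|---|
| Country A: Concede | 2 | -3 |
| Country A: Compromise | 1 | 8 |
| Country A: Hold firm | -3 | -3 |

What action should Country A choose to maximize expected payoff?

Compromise

E[Concede] = 7/10·(2) + 3/10·(-3) = 1/2
E[Compromise] = 7/10·(1) + 3/10·(8) = 31/10
E[Hold firm] = 7/10·(-3) + 3/10·(-3) = -3
Best response: Compromise (31/10 is the largest).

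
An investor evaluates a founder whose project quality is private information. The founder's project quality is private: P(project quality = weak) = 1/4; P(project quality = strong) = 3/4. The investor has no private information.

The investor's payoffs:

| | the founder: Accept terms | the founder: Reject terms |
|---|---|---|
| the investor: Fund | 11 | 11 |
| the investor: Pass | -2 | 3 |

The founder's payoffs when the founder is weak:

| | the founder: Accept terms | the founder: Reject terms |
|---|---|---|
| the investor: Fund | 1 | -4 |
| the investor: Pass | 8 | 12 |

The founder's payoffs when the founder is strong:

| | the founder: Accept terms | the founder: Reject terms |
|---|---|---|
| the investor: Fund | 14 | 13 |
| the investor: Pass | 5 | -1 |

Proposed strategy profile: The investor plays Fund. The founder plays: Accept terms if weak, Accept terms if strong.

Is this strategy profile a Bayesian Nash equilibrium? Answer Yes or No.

Yes

A profile is a BNE iff every type of every player is best-responding given beliefs about the other side.
The investor plays Fund: E[Fund] = 1/4·(11) + 3/4·(11) = 11; E[Pass] = -2. Best-responding. ✓
The founder (project quality weak), facing Fund: Accept terms gives 1, Reject terms gives -4. Proposed Accept terms is best. ✓
The founder (project quality strong), facing Fund: Accept terms gives 14, Reject terms gives 13. Proposed Accept terms is best. ✓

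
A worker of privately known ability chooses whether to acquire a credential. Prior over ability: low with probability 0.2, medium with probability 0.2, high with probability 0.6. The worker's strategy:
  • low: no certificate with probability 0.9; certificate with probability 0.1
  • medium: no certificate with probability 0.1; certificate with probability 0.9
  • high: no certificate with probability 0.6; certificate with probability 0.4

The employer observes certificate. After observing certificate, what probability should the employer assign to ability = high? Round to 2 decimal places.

0.55

P(certificate) = 0.2·0.1 + 0.2·0.9 + 0.6·0.4 = 0.44
P(high | certificate) = (0.6·0.4) / 0.44 = 0.24 / 0.44 = 0.545455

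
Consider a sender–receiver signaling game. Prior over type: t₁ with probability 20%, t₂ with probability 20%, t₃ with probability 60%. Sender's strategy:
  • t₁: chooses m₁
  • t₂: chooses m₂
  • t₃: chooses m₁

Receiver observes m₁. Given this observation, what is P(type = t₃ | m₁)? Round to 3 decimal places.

P(m₁) = 0.2·1 + 0.2·0 + 0.6·1 = 0.8
P(t₃ | m₁) = (0.6·1) / 0.8 = 0.6 / 0.8 = 0.75

0.750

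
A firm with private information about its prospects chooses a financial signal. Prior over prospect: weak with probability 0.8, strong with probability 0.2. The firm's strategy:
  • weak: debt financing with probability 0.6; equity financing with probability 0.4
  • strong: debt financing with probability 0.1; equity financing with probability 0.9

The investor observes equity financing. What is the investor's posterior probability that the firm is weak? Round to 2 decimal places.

0.64

Apply Bayes' rule using the sender's strategy as the likelihood.
P(equity financing) = 0.8·0.4 + 0.2·0.9 = 0.5
P(weak | equity financing) = (0.8·0.4) / 0.5 = 0.32 / 0.5 = 0.64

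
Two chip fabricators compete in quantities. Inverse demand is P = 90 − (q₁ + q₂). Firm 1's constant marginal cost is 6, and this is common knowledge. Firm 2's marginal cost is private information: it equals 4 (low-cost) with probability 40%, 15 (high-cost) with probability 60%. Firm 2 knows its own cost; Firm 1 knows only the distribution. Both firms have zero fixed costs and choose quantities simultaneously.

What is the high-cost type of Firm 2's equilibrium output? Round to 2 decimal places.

22.73

Firm 2 with cost c maximizes (90 − (q₁+q₂) − c)·q₂, giving q₂(c) = (90 − c − q₁)/2.
E[c₂] = 0.4·4 + 0.6·15 = 10.6
Firm 1's FOC against E[q₂] yields q₁ = (90 − 2·6 + E[c₂])/3 = (90 − 12 + 10.6)/3 = 29.5333.
q₂(high-cost) = (90 − 15 − 29.5333)/2 = 22.7333.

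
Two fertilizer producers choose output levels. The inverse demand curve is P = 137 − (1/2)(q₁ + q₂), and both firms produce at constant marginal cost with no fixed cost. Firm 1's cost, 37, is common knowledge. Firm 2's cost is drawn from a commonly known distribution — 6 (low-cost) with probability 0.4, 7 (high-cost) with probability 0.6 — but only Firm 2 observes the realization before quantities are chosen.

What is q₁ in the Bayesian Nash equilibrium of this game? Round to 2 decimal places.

46.40

Firm 2 with cost c maximizes (137 − (1/2)(q₁+q₂) − c)·q₂, giving q₂(c) = (137 − c − (1/2)q₁).
E[c₂] = 0.4·6 + 0.6·7 = 6.6
Firm 1's FOC against E[q₂] yields q₁ = (137 − 2·37 + E[c₂])/(3/2) = (137 − 74 + 6.6)/(3/2) = 46.4.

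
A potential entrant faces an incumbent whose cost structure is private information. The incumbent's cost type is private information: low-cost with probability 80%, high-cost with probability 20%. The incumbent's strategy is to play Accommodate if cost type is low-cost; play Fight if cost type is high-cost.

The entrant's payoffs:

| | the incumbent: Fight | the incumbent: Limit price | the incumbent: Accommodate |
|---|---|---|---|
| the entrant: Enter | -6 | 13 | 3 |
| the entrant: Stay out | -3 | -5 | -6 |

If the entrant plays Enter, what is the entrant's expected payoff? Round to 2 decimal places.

1.20

Take the expectation over the incumbent's cost type, weighting each type's action by its prior probability.
E[Enter] = 0.8·3 + 0.2·(-6) = 2.4 + (-1.2) = 1.2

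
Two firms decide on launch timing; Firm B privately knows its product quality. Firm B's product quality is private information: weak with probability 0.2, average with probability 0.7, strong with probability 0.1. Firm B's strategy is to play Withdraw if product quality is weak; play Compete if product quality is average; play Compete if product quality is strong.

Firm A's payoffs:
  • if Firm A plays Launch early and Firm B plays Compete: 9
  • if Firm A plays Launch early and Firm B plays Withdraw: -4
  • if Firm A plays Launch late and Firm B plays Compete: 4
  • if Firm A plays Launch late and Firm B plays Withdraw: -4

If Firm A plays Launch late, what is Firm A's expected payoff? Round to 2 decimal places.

E[Launch late] = 0.2·(-4) + 0.7·4 + 0.1·4 = (-0.8) + 2.8 + 0.4 = 2.4

2.40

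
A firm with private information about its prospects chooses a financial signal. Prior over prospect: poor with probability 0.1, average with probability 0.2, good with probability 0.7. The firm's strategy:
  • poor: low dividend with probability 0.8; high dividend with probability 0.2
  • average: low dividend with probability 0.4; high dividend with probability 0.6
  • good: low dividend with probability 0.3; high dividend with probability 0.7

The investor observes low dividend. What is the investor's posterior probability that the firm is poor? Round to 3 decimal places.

P(low dividend) = 0.1·0.8 + 0.2·0.4 + 0.7·0.3 = 0.37
P(poor | low dividend) = (0.1·0.8) / 0.37 = 0.08 / 0.37 = 0.216216

0.216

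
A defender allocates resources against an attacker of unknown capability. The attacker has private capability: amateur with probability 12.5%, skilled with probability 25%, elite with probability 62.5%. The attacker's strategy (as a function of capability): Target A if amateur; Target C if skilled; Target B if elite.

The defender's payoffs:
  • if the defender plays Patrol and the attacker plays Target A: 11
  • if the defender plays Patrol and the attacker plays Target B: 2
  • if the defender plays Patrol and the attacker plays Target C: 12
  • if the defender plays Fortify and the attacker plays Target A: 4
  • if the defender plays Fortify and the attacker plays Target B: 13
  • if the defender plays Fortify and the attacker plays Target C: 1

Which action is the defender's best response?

Fortify

Compute the defender's expected payoff for each action, taking the expectation over the attacker's type.
E[Patrol] = 0.125·(11) + 0.25·(12) + 0.625·(2) = 5.625
E[Fortify] = 0.125·(4) + 0.25·(1) + 0.625·(13) = 8.875
Best response: Fortify (8.875 is the largest).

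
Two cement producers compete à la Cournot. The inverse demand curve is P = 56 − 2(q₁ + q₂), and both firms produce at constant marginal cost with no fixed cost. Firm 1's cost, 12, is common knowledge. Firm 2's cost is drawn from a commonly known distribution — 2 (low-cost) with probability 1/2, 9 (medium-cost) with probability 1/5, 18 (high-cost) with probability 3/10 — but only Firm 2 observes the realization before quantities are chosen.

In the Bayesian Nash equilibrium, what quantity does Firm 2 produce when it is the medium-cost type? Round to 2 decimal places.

8.40

Type-c best response for Firm 2: q₂(c) = (56 − c)/4 − q₁/2.
Firm 1 maximizes expected profit; its first-order condition is 56 − 4q₁ − 2E[q₂] − 12 = 0.
Substituting E[q₂] and solving: E[c₂] = 8.2, so q₁ = (56 − 2·12 + 8.2)/6 = 6.7.
q₂(medium-cost) = (56 − 9 − 2·6.7)/4 = 8.4.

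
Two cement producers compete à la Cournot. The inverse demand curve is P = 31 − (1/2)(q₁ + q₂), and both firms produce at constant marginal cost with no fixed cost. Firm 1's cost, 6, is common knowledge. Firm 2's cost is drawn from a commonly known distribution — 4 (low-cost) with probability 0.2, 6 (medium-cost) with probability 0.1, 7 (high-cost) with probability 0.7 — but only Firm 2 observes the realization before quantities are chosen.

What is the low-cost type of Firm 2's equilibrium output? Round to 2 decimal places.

Type-c best response for Firm 2: q₂(c) = (31 − c) − q₁/2.
Firm 1 maximizes expected profit; its first-order condition is 31 − q₁ − (1/2)E[q₂] − 6 = 0.
Substituting E[q₂] and solving: E[c₂] = 6.3, so q₁ = (31 − 2·6 + 6.3)/(3/2) = 16.8667.
q₂(low-cost) = (31 − 4 − (1/2)·16.8667) = 18.5667.

18.57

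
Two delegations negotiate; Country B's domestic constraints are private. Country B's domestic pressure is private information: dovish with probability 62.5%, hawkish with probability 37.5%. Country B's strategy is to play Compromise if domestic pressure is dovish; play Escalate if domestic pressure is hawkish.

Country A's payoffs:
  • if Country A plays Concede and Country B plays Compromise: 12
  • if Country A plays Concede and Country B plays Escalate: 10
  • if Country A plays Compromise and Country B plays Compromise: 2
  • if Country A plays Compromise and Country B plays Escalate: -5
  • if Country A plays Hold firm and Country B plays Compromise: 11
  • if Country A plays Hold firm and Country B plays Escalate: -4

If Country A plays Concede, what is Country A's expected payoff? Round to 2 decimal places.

E[Concede] = 0.625·12 + 0.375·10 = 7.5 + 3.75 = 11.25

11.25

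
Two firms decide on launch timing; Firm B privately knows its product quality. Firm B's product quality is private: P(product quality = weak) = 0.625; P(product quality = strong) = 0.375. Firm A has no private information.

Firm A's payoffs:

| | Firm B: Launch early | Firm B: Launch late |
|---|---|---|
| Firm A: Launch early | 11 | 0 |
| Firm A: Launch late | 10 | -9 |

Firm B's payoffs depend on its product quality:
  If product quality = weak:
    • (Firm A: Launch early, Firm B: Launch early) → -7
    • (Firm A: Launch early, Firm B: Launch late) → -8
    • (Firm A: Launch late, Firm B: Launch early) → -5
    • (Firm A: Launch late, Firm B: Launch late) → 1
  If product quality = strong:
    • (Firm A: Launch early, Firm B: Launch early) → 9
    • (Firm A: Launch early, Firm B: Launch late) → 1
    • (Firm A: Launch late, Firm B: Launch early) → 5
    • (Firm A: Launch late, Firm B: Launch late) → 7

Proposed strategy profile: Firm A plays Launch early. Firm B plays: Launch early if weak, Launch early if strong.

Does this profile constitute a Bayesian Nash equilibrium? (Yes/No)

Yes

Firm A plays Launch early: E[Launch early] = 0.625·(11) + 0.375·(11) = 11; E[Launch late] = 10. Best-responding. ✓
Firm B (product quality weak), facing Launch early: Launch early gives -7, Launch late gives -8. Proposed Launch early is best. ✓
Firm B (product quality strong), facing Launch early: Launch early gives 9, Launch late gives 1. Proposed Launch early is best. ✓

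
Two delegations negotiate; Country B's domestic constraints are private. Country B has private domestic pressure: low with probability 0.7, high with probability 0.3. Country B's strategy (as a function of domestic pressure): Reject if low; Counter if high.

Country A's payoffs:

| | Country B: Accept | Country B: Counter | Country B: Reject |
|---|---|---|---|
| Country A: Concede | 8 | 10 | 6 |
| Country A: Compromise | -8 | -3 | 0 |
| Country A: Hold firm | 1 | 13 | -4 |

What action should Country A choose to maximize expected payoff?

Concede

E[Concede] = 0.7·(6) + 0.3·(10) = 7.2
E[Compromise] = 0.7·(0) + 0.3·(-3) = -0.9
E[Hold firm] = 0.7·(-4) + 0.3·(13) = 1.1
Best response: Concede (7.2 is the largest).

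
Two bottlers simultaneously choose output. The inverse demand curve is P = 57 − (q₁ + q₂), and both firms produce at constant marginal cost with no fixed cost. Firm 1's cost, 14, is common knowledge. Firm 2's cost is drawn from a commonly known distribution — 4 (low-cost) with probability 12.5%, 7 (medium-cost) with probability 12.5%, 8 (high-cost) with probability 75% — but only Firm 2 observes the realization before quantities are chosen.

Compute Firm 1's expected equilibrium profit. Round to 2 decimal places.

Firm 2 with cost c maximizes (57 − (q₁+q₂) − c)·q₂, giving q₂(c) = (57 − c − q₁)/2.
E[c₂] = 0.125·4 + 0.125·7 + 0.75·8 = 7.375
Firm 1's FOC against E[q₂] yields q₁ = (57 − 2·14 + E[c₂])/3 = (57 − 28 + 7.375)/3 = 12.125.
E[P] = 57 − (q₁ + E[q₂]) = 26.125; Firm 1's expected profit = (E[P] − 14)·q₁ = (26.125 − 14)·12.125 = 147.016.

147.02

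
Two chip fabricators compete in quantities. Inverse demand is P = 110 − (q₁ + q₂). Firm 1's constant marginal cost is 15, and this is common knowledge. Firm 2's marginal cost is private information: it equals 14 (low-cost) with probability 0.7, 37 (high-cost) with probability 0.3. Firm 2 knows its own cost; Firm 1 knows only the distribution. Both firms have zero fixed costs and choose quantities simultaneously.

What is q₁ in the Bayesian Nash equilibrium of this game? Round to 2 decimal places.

Type-c best response for Firm 2: q₂(c) = (110 − c)/2 − q₁/2.
Firm 1 maximizes expected profit; its first-order condition is 110 − 2q₁ − E[q₂] − 15 = 0.
Substituting E[q₂] and solving: E[c₂] = 20.9, so q₁ = (110 − 2·15 + 20.9)/3 = 33.6333.

33.63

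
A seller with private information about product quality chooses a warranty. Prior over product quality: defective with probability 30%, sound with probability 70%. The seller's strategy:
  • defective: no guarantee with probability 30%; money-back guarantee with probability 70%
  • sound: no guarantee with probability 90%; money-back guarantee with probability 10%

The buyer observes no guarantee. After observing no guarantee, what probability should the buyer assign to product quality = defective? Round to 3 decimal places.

0.125

Apply Bayes' rule using the sender's strategy as the likelihood.
P(no guarantee) = 0.3·0.3 + 0.7·0.9 = 0.72
P(defective | no guarantee) = (0.3·0.3) / 0.72 = 0.09 / 0.72 = 0.125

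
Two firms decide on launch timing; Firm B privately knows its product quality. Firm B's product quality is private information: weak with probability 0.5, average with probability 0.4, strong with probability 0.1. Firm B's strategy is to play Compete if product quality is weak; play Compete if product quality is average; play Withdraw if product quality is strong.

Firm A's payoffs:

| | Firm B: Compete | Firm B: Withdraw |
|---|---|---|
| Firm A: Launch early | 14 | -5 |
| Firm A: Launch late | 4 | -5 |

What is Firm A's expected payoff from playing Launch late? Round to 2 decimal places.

3.10

E[Launch late] = 0.5·4 + 0.4·4 + 0.1·(-5) = 2 + 1.6 + (-0.5) = 3.1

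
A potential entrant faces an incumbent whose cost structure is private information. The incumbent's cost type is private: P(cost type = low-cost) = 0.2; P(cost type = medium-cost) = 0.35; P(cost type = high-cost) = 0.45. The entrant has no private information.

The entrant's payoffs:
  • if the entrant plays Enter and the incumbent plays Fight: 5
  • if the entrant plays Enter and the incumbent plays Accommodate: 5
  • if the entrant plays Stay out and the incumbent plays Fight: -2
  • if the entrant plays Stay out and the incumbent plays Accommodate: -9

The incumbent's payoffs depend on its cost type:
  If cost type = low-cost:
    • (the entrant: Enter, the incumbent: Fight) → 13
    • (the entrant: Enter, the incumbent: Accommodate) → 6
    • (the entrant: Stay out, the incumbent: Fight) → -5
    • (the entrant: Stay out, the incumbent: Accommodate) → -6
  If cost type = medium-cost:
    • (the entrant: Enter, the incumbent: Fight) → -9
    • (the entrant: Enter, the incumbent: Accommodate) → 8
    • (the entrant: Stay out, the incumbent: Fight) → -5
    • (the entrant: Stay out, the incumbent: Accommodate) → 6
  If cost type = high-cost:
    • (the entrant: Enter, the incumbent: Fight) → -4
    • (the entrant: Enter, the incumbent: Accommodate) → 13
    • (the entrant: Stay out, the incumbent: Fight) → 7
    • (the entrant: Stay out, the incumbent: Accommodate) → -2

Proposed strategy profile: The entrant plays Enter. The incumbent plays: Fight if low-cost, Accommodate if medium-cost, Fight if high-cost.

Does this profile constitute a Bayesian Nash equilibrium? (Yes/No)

No

The entrant plays Enter: E[Enter] = 0.2·(5) + 0.35·(5) + 0.45·(5) = 5; E[Stay out] = -4.45. Best-responding. ✓
The incumbent (cost type low-cost), facing Enter: Fight gives 13, Accommodate gives 6. Proposed Fight is best. ✓
The incumbent (cost type medium-cost), facing Enter: Fight gives -9, Accommodate gives 8. Proposed Accommodate is best. ✓
The incumbent (cost type high-cost), facing Enter: Fight gives -4, Accommodate gives 13. Proposed Fight is not best — profitable deviation exists. ✗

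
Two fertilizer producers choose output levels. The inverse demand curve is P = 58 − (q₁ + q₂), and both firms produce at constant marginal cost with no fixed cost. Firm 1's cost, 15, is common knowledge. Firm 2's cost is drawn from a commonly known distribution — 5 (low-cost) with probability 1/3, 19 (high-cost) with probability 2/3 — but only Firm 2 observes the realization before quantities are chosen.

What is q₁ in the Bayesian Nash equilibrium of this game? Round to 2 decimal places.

Firm 2 with cost c maximizes (58 − (q₁+q₂) − c)·q₂, giving q₂(c) = (58 − c − q₁)/2.
E[c₂] = 1/3·5 + 2/3·19 = 14.3333
Firm 1's FOC against E[q₂] yields q₁ = (58 − 2·15 + E[c₂])/3 = (58 − 30 + 14.3333)/3 = 14.1111.

14.11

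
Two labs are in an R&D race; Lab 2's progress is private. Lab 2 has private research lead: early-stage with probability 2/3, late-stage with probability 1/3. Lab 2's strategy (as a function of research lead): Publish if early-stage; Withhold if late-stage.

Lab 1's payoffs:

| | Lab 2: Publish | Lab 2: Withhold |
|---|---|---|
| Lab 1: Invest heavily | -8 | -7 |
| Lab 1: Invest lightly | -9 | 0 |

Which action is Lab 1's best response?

E[Invest heavily] = 2/3·(-8) + 1/3·(-7) = -23/3
E[Invest lightly] = 2/3·(-9) + 1/3·(0) = -6
Best response: Invest lightly (-6 is the largest).

Invest lightly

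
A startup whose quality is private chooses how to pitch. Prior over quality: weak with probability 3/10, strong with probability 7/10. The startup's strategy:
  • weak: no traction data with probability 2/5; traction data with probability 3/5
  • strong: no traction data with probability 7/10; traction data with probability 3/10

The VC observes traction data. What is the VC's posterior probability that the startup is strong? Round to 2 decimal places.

P(traction data) = (3/10)·(3/5) + (7/10)·(3/10) = 39/100
P(strong | traction data) = ((7/10)·(3/10)) / (39/100) = (21/100) / (39/100) = 7/13

0.54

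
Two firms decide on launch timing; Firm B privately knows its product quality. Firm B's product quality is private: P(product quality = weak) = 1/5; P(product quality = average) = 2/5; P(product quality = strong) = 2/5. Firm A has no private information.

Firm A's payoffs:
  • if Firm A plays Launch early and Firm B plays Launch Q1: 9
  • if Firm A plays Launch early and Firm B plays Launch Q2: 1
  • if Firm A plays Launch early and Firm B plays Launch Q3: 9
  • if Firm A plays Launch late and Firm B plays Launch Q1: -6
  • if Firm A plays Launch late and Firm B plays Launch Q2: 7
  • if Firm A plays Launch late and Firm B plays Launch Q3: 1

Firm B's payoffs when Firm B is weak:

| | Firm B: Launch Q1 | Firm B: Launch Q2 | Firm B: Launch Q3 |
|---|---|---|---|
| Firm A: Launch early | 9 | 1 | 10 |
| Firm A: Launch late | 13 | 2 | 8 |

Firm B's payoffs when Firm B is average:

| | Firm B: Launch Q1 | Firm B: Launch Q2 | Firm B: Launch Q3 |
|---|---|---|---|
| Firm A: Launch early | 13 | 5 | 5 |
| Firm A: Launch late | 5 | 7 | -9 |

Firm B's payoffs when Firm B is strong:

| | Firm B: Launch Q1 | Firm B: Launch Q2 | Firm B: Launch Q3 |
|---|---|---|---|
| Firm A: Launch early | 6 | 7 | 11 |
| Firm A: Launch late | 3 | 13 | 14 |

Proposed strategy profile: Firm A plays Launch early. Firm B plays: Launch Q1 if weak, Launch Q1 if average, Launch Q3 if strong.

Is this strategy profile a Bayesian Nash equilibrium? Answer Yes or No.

No

Firm A plays Launch early: E[Launch early] = 1/5·(9) + 2/5·(9) + 2/5·(9) = 9; E[Launch late] = -16/5. Best-responding. ✓
Firm B (product quality weak), facing Launch early: Launch Q1 gives 9, Launch Q2 gives 1, Launch Q3 gives 10. Proposed Launch Q1 is not best — profitable deviation exists. ✗
Firm B (product quality average), facing Launch early: Launch Q1 gives 13, Launch Q2 gives 5, Launch Q3 gives 5. Proposed Launch Q1 is best. ✓
Firm B (product quality strong), facing Launch early: Launch Q1 gives 6, Launch Q2 gives 7, Launch Q3 gives 11. Proposed Launch Q3 is best. ✓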